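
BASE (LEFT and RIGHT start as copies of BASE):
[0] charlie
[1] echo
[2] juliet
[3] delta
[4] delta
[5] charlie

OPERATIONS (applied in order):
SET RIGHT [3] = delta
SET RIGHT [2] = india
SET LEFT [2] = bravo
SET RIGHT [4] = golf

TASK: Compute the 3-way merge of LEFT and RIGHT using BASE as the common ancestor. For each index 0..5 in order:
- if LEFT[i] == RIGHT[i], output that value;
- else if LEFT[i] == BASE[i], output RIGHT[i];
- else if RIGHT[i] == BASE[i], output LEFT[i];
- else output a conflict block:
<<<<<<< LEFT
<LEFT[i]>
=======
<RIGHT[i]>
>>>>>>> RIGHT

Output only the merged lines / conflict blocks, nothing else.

Final LEFT:  [charlie, echo, bravo, delta, delta, charlie]
Final RIGHT: [charlie, echo, india, delta, golf, charlie]
i=0: L=charlie R=charlie -> agree -> charlie
i=1: L=echo R=echo -> agree -> echo
i=2: BASE=juliet L=bravo R=india all differ -> CONFLICT
i=3: L=delta R=delta -> agree -> delta
i=4: L=delta=BASE, R=golf -> take RIGHT -> golf
i=5: L=charlie R=charlie -> agree -> charlie

Answer: charlie
echo
<<<<<<< LEFT
bravo
=======
india
>>>>>>> RIGHT
delta
golf
charlie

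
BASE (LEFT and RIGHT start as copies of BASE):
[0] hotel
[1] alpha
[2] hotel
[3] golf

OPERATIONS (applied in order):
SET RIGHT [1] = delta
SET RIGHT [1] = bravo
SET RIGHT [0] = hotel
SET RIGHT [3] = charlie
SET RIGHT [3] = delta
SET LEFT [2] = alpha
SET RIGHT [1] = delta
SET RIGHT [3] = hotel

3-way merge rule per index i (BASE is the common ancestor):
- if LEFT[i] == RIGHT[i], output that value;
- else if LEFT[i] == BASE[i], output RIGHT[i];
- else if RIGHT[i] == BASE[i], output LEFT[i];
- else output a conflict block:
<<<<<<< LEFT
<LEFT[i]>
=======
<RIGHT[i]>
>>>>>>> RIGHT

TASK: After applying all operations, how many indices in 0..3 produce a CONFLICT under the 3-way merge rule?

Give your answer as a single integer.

Final LEFT:  [hotel, alpha, alpha, golf]
Final RIGHT: [hotel, delta, hotel, hotel]
i=0: L=hotel R=hotel -> agree -> hotel
i=1: L=alpha=BASE, R=delta -> take RIGHT -> delta
i=2: L=alpha, R=hotel=BASE -> take LEFT -> alpha
i=3: L=golf=BASE, R=hotel -> take RIGHT -> hotel
Conflict count: 0

Answer: 0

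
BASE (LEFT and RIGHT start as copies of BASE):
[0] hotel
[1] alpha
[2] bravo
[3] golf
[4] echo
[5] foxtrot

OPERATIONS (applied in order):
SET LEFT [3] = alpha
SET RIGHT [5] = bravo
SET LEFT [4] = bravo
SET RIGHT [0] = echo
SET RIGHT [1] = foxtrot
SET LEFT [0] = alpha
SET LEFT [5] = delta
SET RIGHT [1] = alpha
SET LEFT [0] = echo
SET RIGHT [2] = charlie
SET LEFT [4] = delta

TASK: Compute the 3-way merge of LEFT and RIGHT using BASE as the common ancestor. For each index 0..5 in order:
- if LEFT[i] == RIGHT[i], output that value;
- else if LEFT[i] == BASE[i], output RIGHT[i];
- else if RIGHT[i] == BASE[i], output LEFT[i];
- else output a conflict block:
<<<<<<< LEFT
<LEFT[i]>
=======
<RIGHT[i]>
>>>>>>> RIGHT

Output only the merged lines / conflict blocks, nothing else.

Answer: echo
alpha
charlie
alpha
delta
<<<<<<< LEFT
delta
=======
bravo
>>>>>>> RIGHT

Derivation:
Final LEFT:  [echo, alpha, bravo, alpha, delta, delta]
Final RIGHT: [echo, alpha, charlie, golf, echo, bravo]
i=0: L=echo R=echo -> agree -> echo
i=1: L=alpha R=alpha -> agree -> alpha
i=2: L=bravo=BASE, R=charlie -> take RIGHT -> charlie
i=3: L=alpha, R=golf=BASE -> take LEFT -> alpha
i=4: L=delta, R=echo=BASE -> take LEFT -> delta
i=5: BASE=foxtrot L=delta R=bravo all differ -> CONFLICT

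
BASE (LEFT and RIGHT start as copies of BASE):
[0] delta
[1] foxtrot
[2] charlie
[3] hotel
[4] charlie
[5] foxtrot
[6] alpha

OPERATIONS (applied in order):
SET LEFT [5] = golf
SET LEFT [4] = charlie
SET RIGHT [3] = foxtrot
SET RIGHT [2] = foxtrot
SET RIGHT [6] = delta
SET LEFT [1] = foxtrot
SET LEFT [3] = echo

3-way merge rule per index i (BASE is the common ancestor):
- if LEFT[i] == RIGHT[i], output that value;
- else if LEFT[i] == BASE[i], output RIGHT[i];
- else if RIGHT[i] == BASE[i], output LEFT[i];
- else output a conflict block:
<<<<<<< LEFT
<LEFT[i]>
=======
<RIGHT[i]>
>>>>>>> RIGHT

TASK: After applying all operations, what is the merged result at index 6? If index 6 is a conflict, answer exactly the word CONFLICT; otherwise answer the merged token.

Final LEFT:  [delta, foxtrot, charlie, echo, charlie, golf, alpha]
Final RIGHT: [delta, foxtrot, foxtrot, foxtrot, charlie, foxtrot, delta]
i=0: L=delta R=delta -> agree -> delta
i=1: L=foxtrot R=foxtrot -> agree -> foxtrot
i=2: L=charlie=BASE, R=foxtrot -> take RIGHT -> foxtrot
i=3: BASE=hotel L=echo R=foxtrot all differ -> CONFLICT
i=4: L=charlie R=charlie -> agree -> charlie
i=5: L=golf, R=foxtrot=BASE -> take LEFT -> golf
i=6: L=alpha=BASE, R=delta -> take RIGHT -> delta
Index 6 -> delta

Answer: delta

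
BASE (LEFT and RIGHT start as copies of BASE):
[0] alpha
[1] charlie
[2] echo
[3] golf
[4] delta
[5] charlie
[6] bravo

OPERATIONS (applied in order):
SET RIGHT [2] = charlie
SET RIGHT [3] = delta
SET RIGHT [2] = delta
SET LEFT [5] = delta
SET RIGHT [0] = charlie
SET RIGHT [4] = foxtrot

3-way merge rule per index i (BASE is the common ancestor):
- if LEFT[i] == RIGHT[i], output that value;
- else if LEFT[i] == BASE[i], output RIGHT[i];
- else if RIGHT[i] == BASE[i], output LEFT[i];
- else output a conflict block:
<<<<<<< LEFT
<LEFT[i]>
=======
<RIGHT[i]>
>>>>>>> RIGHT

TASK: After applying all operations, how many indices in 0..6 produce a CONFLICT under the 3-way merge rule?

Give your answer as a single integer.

Answer: 0

Derivation:
Final LEFT:  [alpha, charlie, echo, golf, delta, delta, bravo]
Final RIGHT: [charlie, charlie, delta, delta, foxtrot, charlie, bravo]
i=0: L=alpha=BASE, R=charlie -> take RIGHT -> charlie
i=1: L=charlie R=charlie -> agree -> charlie
i=2: L=echo=BASE, R=delta -> take RIGHT -> delta
i=3: L=golf=BASE, R=delta -> take RIGHT -> delta
i=4: L=delta=BASE, R=foxtrot -> take RIGHT -> foxtrot
i=5: L=delta, R=charlie=BASE -> take LEFT -> delta
i=6: L=bravo R=bravo -> agree -> bravo
Conflict count: 0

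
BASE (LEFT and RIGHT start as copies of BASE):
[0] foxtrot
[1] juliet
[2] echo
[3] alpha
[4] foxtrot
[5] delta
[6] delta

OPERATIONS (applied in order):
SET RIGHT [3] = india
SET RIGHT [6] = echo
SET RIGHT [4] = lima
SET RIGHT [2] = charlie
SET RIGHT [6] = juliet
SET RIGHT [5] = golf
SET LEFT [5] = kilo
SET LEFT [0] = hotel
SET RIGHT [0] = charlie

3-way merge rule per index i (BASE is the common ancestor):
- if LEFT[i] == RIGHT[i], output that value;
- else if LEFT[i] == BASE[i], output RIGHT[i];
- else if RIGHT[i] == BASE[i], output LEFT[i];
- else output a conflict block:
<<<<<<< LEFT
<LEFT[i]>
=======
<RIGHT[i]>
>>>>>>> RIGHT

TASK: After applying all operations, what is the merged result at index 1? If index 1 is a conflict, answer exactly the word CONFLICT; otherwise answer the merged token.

Final LEFT:  [hotel, juliet, echo, alpha, foxtrot, kilo, delta]
Final RIGHT: [charlie, juliet, charlie, india, lima, golf, juliet]
i=0: BASE=foxtrot L=hotel R=charlie all differ -> CONFLICT
i=1: L=juliet R=juliet -> agree -> juliet
i=2: L=echo=BASE, R=charlie -> take RIGHT -> charlie
i=3: L=alpha=BASE, R=india -> take RIGHT -> india
i=4: L=foxtrot=BASE, R=lima -> take RIGHT -> lima
i=5: BASE=delta L=kilo R=golf all differ -> CONFLICT
i=6: L=delta=BASE, R=juliet -> take RIGHT -> juliet
Index 1 -> juliet

Answer: juliet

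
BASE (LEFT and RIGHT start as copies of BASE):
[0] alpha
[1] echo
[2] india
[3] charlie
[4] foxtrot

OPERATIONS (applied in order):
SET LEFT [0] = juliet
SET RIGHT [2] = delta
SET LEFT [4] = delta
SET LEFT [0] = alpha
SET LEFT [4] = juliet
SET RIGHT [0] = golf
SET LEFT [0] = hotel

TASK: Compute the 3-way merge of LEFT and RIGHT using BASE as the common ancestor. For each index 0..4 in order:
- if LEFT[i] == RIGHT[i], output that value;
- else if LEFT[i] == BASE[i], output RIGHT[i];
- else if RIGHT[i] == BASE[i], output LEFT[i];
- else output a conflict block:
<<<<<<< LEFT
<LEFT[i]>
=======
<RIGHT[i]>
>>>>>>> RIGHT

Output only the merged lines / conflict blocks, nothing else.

Final LEFT:  [hotel, echo, india, charlie, juliet]
Final RIGHT: [golf, echo, delta, charlie, foxtrot]
i=0: BASE=alpha L=hotel R=golf all differ -> CONFLICT
i=1: L=echo R=echo -> agree -> echo
i=2: L=india=BASE, R=delta -> take RIGHT -> delta
i=3: L=charlie R=charlie -> agree -> charlie
i=4: L=juliet, R=foxtrot=BASE -> take LEFT -> juliet

Answer: <<<<<<< LEFT
hotel
=======
golf
>>>>>>> RIGHT
echo
delta
charlie
juliet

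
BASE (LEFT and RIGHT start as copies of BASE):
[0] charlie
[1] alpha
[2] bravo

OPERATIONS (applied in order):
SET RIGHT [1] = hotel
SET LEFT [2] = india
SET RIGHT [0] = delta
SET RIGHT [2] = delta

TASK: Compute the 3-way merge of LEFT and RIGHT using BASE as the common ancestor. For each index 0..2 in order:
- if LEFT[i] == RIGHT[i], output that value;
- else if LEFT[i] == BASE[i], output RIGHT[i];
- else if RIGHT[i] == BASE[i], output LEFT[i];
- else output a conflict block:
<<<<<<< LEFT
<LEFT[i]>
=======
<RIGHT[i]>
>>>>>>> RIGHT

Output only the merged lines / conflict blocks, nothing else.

Answer: delta
hotel
<<<<<<< LEFT
india
=======
delta
>>>>>>> RIGHT

Derivation:
Final LEFT:  [charlie, alpha, india]
Final RIGHT: [delta, hotel, delta]
i=0: L=charlie=BASE, R=delta -> take RIGHT -> delta
i=1: L=alpha=BASE, R=hotel -> take RIGHT -> hotel
i=2: BASE=bravo L=india R=delta all differ -> CONFLICT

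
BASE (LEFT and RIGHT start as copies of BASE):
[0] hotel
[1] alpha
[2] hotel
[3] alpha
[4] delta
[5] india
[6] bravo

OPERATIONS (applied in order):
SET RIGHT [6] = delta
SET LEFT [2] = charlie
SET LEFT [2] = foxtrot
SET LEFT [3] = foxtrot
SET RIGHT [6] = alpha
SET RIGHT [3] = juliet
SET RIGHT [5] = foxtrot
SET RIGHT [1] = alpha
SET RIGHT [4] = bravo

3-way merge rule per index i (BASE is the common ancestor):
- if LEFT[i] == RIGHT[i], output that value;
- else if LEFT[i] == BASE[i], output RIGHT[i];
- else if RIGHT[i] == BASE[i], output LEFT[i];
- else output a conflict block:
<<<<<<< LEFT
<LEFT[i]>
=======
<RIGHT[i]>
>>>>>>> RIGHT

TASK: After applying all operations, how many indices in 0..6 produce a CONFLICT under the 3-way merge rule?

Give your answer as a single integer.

Answer: 1

Derivation:
Final LEFT:  [hotel, alpha, foxtrot, foxtrot, delta, india, bravo]
Final RIGHT: [hotel, alpha, hotel, juliet, bravo, foxtrot, alpha]
i=0: L=hotel R=hotel -> agree -> hotel
i=1: L=alpha R=alpha -> agree -> alpha
i=2: L=foxtrot, R=hotel=BASE -> take LEFT -> foxtrot
i=3: BASE=alpha L=foxtrot R=juliet all differ -> CONFLICT
i=4: L=delta=BASE, R=bravo -> take RIGHT -> bravo
i=5: L=india=BASE, R=foxtrot -> take RIGHT -> foxtrot
i=6: L=bravo=BASE, R=alpha -> take RIGHT -> alpha
Conflict count: 1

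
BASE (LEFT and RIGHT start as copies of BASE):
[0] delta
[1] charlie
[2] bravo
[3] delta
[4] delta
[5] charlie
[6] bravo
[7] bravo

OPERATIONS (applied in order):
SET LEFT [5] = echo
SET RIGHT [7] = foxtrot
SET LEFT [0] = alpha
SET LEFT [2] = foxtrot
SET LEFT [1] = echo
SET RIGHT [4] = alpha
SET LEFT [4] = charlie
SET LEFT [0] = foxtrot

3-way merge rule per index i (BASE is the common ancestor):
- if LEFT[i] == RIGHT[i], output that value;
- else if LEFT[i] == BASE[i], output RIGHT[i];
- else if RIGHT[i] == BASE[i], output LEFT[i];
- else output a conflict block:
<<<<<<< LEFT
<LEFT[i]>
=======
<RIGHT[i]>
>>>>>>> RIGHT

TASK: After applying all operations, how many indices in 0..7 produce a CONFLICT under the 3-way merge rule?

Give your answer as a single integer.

Final LEFT:  [foxtrot, echo, foxtrot, delta, charlie, echo, bravo, bravo]
Final RIGHT: [delta, charlie, bravo, delta, alpha, charlie, bravo, foxtrot]
i=0: L=foxtrot, R=delta=BASE -> take LEFT -> foxtrot
i=1: L=echo, R=charlie=BASE -> take LEFT -> echo
i=2: L=foxtrot, R=bravo=BASE -> take LEFT -> foxtrot
i=3: L=delta R=delta -> agree -> delta
i=4: BASE=delta L=charlie R=alpha all differ -> CONFLICT
i=5: L=echo, R=charlie=BASE -> take LEFT -> echo
i=6: L=bravo R=bravo -> agree -> bravo
i=7: L=bravo=BASE, R=foxtrot -> take RIGHT -> foxtrot
Conflict count: 1

Answer: 1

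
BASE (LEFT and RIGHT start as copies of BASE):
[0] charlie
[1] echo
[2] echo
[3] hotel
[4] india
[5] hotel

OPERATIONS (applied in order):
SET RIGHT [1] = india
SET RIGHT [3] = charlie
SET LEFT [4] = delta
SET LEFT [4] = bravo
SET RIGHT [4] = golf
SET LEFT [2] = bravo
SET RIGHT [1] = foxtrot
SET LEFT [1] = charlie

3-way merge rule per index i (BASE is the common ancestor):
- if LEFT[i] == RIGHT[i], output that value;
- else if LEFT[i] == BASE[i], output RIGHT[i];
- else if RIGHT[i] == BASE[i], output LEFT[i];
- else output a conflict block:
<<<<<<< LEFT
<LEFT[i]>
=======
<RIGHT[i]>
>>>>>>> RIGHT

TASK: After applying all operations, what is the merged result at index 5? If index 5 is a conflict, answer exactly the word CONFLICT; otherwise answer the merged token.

Answer: hotel

Derivation:
Final LEFT:  [charlie, charlie, bravo, hotel, bravo, hotel]
Final RIGHT: [charlie, foxtrot, echo, charlie, golf, hotel]
i=0: L=charlie R=charlie -> agree -> charlie
i=1: BASE=echo L=charlie R=foxtrot all differ -> CONFLICT
i=2: L=bravo, R=echo=BASE -> take LEFT -> bravo
i=3: L=hotel=BASE, R=charlie -> take RIGHT -> charlie
i=4: BASE=india L=bravo R=golf all differ -> CONFLICT
i=5: L=hotel R=hotel -> agree -> hotel
Index 5 -> hotel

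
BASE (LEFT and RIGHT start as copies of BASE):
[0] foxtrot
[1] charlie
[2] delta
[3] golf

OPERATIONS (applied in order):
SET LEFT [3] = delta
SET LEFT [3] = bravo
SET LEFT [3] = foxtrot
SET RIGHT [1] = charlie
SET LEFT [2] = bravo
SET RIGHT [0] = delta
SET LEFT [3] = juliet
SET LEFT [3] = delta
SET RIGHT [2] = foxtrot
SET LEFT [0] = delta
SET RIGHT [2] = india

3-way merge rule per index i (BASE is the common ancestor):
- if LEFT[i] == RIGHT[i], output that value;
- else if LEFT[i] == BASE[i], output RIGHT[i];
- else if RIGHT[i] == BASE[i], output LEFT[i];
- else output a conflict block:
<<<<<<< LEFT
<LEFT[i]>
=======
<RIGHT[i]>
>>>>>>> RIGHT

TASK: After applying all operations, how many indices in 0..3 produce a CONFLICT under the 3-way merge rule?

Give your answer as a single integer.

Answer: 1

Derivation:
Final LEFT:  [delta, charlie, bravo, delta]
Final RIGHT: [delta, charlie, india, golf]
i=0: L=delta R=delta -> agree -> delta
i=1: L=charlie R=charlie -> agree -> charlie
i=2: BASE=delta L=bravo R=india all differ -> CONFLICT
i=3: L=delta, R=golf=BASE -> take LEFT -> delta
Conflict count: 1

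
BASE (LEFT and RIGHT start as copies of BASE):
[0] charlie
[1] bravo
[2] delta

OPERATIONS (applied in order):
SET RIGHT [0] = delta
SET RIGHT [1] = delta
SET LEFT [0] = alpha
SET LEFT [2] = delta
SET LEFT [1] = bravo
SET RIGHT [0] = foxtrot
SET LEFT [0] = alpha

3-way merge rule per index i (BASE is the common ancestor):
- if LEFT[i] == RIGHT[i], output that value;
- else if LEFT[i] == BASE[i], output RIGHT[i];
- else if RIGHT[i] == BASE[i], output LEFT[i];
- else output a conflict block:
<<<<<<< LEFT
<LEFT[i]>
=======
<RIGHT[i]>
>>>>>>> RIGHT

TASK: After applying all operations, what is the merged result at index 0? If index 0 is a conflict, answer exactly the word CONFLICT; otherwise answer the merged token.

Final LEFT:  [alpha, bravo, delta]
Final RIGHT: [foxtrot, delta, delta]
i=0: BASE=charlie L=alpha R=foxtrot all differ -> CONFLICT
i=1: L=bravo=BASE, R=delta -> take RIGHT -> delta
i=2: L=delta R=delta -> agree -> delta
Index 0 -> CONFLICT

Answer: CONFLICT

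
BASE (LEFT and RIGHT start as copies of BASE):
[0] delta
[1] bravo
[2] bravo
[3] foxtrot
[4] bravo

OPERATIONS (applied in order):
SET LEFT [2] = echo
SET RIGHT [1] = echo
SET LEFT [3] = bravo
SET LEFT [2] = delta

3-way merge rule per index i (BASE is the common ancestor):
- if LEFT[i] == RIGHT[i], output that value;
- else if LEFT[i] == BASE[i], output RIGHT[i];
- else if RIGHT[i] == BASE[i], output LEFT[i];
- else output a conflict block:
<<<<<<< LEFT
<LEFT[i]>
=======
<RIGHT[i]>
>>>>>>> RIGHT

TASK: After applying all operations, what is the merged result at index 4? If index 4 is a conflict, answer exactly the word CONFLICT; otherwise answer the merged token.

Answer: bravo

Derivation:
Final LEFT:  [delta, bravo, delta, bravo, bravo]
Final RIGHT: [delta, echo, bravo, foxtrot, bravo]
i=0: L=delta R=delta -> agree -> delta
i=1: L=bravo=BASE, R=echo -> take RIGHT -> echo
i=2: L=delta, R=bravo=BASE -> take LEFT -> delta
i=3: L=bravo, R=foxtrot=BASE -> take LEFT -> bravo
i=4: L=bravo R=bravo -> agree -> bravo
Index 4 -> bravo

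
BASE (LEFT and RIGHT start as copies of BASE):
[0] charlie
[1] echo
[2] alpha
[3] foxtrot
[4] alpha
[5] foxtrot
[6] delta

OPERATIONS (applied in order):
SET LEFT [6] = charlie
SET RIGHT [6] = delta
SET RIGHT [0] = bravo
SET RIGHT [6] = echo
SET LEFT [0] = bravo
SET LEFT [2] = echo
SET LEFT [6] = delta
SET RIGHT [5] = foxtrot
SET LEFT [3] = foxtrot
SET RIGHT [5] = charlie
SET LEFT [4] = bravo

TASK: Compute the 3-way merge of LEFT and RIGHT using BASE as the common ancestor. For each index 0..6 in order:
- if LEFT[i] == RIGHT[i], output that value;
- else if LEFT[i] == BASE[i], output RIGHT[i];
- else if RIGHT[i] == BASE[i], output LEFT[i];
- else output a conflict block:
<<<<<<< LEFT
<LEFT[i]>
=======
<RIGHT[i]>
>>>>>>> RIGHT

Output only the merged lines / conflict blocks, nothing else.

Answer: bravo
echo
echo
foxtrot
bravo
charlie
echo

Derivation:
Final LEFT:  [bravo, echo, echo, foxtrot, bravo, foxtrot, delta]
Final RIGHT: [bravo, echo, alpha, foxtrot, alpha, charlie, echo]
i=0: L=bravo R=bravo -> agree -> bravo
i=1: L=echo R=echo -> agree -> echo
i=2: L=echo, R=alpha=BASE -> take LEFT -> echo
i=3: L=foxtrot R=foxtrot -> agree -> foxtrot
i=4: L=bravo, R=alpha=BASE -> take LEFT -> bravo
i=5: L=foxtrot=BASE, R=charlie -> take RIGHT -> charlie
i=6: L=delta=BASE, R=echo -> take RIGHT -> echo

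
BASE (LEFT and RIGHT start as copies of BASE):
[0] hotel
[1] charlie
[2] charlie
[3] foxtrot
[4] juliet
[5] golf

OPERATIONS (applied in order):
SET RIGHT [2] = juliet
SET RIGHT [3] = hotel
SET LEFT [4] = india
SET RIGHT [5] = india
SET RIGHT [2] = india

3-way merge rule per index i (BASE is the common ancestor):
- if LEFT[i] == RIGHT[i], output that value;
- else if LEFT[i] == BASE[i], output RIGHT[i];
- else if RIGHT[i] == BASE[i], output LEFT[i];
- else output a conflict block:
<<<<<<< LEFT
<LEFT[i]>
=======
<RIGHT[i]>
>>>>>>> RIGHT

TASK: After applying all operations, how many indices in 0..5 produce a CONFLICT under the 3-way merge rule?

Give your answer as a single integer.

Answer: 0

Derivation:
Final LEFT:  [hotel, charlie, charlie, foxtrot, india, golf]
Final RIGHT: [hotel, charlie, india, hotel, juliet, india]
i=0: L=hotel R=hotel -> agree -> hotel
i=1: L=charlie R=charlie -> agree -> charlie
i=2: L=charlie=BASE, R=india -> take RIGHT -> india
i=3: L=foxtrot=BASE, R=hotel -> take RIGHT -> hotel
i=4: L=india, R=juliet=BASE -> take LEFT -> india
i=5: L=golf=BASE, R=india -> take RIGHT -> india
Conflict count: 0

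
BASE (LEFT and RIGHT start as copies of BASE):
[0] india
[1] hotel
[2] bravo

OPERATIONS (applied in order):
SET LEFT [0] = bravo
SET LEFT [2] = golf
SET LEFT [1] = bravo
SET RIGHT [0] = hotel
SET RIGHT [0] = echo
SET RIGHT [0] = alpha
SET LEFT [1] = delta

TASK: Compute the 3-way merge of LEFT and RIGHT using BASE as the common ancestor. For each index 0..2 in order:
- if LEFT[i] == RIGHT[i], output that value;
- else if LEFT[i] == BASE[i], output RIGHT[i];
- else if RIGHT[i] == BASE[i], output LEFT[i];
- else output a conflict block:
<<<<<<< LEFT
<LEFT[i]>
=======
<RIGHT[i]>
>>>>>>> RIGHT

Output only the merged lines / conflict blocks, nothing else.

Final LEFT:  [bravo, delta, golf]
Final RIGHT: [alpha, hotel, bravo]
i=0: BASE=india L=bravo R=alpha all differ -> CONFLICT
i=1: L=delta, R=hotel=BASE -> take LEFT -> delta
i=2: L=golf, R=bravo=BASE -> take LEFT -> golf

Answer: <<<<<<< LEFT
bravo
=======
alpha
>>>>>>> RIGHT
delta
golf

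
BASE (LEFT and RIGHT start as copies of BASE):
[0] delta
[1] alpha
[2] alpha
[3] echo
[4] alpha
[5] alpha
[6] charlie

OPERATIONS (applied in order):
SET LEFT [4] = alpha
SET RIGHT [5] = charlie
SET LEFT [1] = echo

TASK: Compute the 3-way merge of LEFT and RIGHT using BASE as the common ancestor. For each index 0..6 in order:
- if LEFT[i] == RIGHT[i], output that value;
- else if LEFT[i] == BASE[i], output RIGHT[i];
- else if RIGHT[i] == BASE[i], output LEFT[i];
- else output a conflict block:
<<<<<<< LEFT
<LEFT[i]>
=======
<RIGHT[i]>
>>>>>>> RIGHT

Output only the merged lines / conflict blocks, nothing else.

Final LEFT:  [delta, echo, alpha, echo, alpha, alpha, charlie]
Final RIGHT: [delta, alpha, alpha, echo, alpha, charlie, charlie]
i=0: L=delta R=delta -> agree -> delta
i=1: L=echo, R=alpha=BASE -> take LEFT -> echo
i=2: L=alpha R=alpha -> agree -> alpha
i=3: L=echo R=echo -> agree -> echo
i=4: L=alpha R=alpha -> agree -> alpha
i=5: L=alpha=BASE, R=charlie -> take RIGHT -> charlie
i=6: L=charlie R=charlie -> agree -> charlie

Answer: delta
echo
alpha
echo
alpha
charlie
charlie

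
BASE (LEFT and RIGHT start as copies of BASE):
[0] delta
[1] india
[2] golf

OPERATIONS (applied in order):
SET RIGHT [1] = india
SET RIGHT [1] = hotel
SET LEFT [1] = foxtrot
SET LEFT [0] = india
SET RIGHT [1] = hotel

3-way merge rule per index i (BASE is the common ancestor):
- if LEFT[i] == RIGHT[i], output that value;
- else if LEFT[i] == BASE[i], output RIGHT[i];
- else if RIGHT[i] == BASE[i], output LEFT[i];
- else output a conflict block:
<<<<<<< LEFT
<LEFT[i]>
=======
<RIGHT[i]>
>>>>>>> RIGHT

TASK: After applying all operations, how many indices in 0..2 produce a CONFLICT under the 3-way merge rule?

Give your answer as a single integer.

Answer: 1

Derivation:
Final LEFT:  [india, foxtrot, golf]
Final RIGHT: [delta, hotel, golf]
i=0: L=india, R=delta=BASE -> take LEFT -> india
i=1: BASE=india L=foxtrot R=hotel all differ -> CONFLICT
i=2: L=golf R=golf -> agree -> golf
Conflict count: 1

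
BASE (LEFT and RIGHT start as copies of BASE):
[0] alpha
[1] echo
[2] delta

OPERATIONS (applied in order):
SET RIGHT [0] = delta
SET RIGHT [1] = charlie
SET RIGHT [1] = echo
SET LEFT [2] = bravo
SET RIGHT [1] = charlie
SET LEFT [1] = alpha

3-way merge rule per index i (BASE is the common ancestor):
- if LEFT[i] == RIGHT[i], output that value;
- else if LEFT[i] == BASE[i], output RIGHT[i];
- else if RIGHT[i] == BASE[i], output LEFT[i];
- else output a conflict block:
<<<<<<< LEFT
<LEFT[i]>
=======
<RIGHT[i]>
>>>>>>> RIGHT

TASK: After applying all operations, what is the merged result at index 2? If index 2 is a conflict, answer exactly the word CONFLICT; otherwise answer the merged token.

Final LEFT:  [alpha, alpha, bravo]
Final RIGHT: [delta, charlie, delta]
i=0: L=alpha=BASE, R=delta -> take RIGHT -> delta
i=1: BASE=echo L=alpha R=charlie all differ -> CONFLICT
i=2: L=bravo, R=delta=BASE -> take LEFT -> bravo
Index 2 -> bravo

Answer: bravo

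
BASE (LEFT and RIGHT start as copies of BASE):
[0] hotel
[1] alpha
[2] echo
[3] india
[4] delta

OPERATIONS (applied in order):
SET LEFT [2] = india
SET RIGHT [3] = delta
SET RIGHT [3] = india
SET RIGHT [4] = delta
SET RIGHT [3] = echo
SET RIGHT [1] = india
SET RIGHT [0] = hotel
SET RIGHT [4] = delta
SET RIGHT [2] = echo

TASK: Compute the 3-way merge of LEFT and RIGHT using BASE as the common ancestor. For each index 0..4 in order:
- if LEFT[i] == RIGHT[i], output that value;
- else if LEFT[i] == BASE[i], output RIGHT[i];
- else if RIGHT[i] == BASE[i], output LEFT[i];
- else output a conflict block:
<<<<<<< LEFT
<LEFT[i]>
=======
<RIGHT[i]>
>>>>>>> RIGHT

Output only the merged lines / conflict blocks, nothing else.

Answer: hotel
india
india
echo
delta

Derivation:
Final LEFT:  [hotel, alpha, india, india, delta]
Final RIGHT: [hotel, india, echo, echo, delta]
i=0: L=hotel R=hotel -> agree -> hotel
i=1: L=alpha=BASE, R=india -> take RIGHT -> india
i=2: L=india, R=echo=BASE -> take LEFT -> india
i=3: L=india=BASE, R=echo -> take RIGHT -> echo
i=4: L=delta R=delta -> agree -> delta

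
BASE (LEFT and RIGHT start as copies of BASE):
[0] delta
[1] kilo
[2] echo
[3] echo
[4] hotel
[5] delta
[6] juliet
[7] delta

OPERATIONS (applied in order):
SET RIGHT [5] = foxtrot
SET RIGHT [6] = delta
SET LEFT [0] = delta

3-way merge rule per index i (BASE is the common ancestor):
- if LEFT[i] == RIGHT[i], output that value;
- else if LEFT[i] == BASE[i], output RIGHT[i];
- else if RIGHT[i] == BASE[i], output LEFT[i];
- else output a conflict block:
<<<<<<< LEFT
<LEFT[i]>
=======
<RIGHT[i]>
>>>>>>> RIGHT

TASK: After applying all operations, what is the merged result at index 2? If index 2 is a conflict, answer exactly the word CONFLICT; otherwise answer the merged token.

Answer: echo

Derivation:
Final LEFT:  [delta, kilo, echo, echo, hotel, delta, juliet, delta]
Final RIGHT: [delta, kilo, echo, echo, hotel, foxtrot, delta, delta]
i=0: L=delta R=delta -> agree -> delta
i=1: L=kilo R=kilo -> agree -> kilo
i=2: L=echo R=echo -> agree -> echo
i=3: L=echo R=echo -> agree -> echo
i=4: L=hotel R=hotel -> agree -> hotel
i=5: L=delta=BASE, R=foxtrot -> take RIGHT -> foxtrot
i=6: L=juliet=BASE, R=delta -> take RIGHT -> delta
i=7: L=delta R=delta -> agree -> delta
Index 2 -> echo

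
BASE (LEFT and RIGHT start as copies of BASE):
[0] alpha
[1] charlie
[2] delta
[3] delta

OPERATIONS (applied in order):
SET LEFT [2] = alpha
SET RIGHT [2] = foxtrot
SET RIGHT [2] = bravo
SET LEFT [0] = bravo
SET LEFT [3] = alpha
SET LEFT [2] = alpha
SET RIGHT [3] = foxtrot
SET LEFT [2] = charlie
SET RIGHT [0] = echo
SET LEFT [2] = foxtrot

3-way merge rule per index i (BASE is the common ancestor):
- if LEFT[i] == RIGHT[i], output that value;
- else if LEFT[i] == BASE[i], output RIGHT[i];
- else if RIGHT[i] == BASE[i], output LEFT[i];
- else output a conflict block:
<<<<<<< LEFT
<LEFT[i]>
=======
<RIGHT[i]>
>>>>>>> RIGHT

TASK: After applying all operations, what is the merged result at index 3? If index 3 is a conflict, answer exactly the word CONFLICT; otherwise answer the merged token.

Final LEFT:  [bravo, charlie, foxtrot, alpha]
Final RIGHT: [echo, charlie, bravo, foxtrot]
i=0: BASE=alpha L=bravo R=echo all differ -> CONFLICT
i=1: L=charlie R=charlie -> agree -> charlie
i=2: BASE=delta L=foxtrot R=bravo all differ -> CONFLICT
i=3: BASE=delta L=alpha R=foxtrot all differ -> CONFLICT
Index 3 -> CONFLICT

Answer: CONFLICT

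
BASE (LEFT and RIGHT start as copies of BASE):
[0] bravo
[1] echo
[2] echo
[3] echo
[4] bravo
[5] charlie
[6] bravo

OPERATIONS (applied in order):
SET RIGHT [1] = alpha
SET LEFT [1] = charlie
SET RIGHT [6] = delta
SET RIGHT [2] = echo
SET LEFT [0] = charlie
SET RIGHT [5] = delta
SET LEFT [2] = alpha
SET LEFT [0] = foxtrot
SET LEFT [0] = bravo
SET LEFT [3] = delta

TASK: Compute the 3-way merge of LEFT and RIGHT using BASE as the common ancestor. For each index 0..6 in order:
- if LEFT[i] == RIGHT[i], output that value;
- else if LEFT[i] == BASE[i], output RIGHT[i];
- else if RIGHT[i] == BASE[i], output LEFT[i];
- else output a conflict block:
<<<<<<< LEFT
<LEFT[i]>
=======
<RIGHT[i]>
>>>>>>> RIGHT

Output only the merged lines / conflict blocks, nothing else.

Final LEFT:  [bravo, charlie, alpha, delta, bravo, charlie, bravo]
Final RIGHT: [bravo, alpha, echo, echo, bravo, delta, delta]
i=0: L=bravo R=bravo -> agree -> bravo
i=1: BASE=echo L=charlie R=alpha all differ -> CONFLICT
i=2: L=alpha, R=echo=BASE -> take LEFT -> alpha
i=3: L=delta, R=echo=BASE -> take LEFT -> delta
i=4: L=bravo R=bravo -> agree -> bravo
i=5: L=charlie=BASE, R=delta -> take RIGHT -> delta
i=6: L=bravo=BASE, R=delta -> take RIGHT -> delta

Answer: bravo
<<<<<<< LEFT
charlie
=======
alpha
>>>>>>> RIGHT
alpha
delta
bravo
delta
delta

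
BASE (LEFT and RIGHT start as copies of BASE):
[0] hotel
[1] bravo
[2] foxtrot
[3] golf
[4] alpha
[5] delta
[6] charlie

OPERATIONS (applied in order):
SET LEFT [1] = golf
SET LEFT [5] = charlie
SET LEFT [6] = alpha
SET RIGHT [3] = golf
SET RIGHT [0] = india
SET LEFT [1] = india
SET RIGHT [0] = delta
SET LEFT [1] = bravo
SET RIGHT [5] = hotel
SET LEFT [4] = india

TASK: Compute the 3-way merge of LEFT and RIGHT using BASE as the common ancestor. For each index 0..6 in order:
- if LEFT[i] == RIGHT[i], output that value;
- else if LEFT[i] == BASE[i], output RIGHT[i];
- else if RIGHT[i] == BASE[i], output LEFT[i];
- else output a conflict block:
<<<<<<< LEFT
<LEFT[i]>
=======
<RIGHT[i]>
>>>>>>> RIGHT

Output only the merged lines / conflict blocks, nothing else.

Final LEFT:  [hotel, bravo, foxtrot, golf, india, charlie, alpha]
Final RIGHT: [delta, bravo, foxtrot, golf, alpha, hotel, charlie]
i=0: L=hotel=BASE, R=delta -> take RIGHT -> delta
i=1: L=bravo R=bravo -> agree -> bravo
i=2: L=foxtrot R=foxtrot -> agree -> foxtrot
i=3: L=golf R=golf -> agree -> golf
i=4: L=india, R=alpha=BASE -> take LEFT -> india
i=5: BASE=delta L=charlie R=hotel all differ -> CONFLICT
i=6: L=alpha, R=charlie=BASE -> take LEFT -> alpha

Answer: delta
bravo
foxtrot
golf
india
<<<<<<< LEFT
charlie
=======
hotel
>>>>>>> RIGHT
alpha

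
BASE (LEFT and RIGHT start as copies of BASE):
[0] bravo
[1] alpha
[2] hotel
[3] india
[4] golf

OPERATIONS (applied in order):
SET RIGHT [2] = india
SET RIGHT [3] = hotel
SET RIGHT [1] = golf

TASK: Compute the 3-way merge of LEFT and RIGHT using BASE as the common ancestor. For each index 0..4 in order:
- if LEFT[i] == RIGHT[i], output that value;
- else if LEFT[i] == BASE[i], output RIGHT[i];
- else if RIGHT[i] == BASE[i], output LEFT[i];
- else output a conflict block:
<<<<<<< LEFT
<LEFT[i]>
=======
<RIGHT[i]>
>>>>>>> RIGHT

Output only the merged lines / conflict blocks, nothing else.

Final LEFT:  [bravo, alpha, hotel, india, golf]
Final RIGHT: [bravo, golf, india, hotel, golf]
i=0: L=bravo R=bravo -> agree -> bravo
i=1: L=alpha=BASE, R=golf -> take RIGHT -> golf
i=2: L=hotel=BASE, R=india -> take RIGHT -> india
i=3: L=india=BASE, R=hotel -> take RIGHT -> hotel
i=4: L=golf R=golf -> agree -> golf

Answer: bravo
golf
india
hotel
golf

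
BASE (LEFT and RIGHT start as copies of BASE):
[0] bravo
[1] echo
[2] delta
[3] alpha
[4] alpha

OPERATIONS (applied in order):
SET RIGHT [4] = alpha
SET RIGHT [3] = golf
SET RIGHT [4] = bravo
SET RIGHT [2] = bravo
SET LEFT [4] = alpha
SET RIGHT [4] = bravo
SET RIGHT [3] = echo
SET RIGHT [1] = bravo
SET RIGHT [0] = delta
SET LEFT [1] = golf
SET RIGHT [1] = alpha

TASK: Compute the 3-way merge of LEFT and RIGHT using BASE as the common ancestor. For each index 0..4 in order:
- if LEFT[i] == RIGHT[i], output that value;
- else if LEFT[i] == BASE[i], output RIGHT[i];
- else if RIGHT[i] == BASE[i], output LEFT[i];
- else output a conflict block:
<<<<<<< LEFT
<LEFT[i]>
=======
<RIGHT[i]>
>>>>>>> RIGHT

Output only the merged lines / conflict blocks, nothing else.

Answer: delta
<<<<<<< LEFT
golf
=======
alpha
>>>>>>> RIGHT
bravo
echo
bravo

Derivation:
Final LEFT:  [bravo, golf, delta, alpha, alpha]
Final RIGHT: [delta, alpha, bravo, echo, bravo]
i=0: L=bravo=BASE, R=delta -> take RIGHT -> delta
i=1: BASE=echo L=golf R=alpha all differ -> CONFLICT
i=2: L=delta=BASE, R=bravo -> take RIGHT -> bravo
i=3: L=alpha=BASE, R=echo -> take RIGHT -> echo
i=4: L=alpha=BASE, R=bravo -> take RIGHT -> bravo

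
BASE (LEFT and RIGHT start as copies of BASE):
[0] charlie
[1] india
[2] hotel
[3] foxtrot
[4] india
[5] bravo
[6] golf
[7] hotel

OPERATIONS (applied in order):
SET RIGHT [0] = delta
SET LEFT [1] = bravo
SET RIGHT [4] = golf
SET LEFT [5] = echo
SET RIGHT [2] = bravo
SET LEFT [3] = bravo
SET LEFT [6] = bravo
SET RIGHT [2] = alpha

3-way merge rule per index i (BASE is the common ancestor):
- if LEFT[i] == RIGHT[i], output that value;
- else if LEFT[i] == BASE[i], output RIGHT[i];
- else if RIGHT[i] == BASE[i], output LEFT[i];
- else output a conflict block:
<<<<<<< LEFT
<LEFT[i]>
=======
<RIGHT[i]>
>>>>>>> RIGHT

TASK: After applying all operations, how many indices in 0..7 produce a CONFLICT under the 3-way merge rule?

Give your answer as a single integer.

Final LEFT:  [charlie, bravo, hotel, bravo, india, echo, bravo, hotel]
Final RIGHT: [delta, india, alpha, foxtrot, golf, bravo, golf, hotel]
i=0: L=charlie=BASE, R=delta -> take RIGHT -> delta
i=1: L=bravo, R=india=BASE -> take LEFT -> bravo
i=2: L=hotel=BASE, R=alpha -> take RIGHT -> alpha
i=3: L=bravo, R=foxtrot=BASE -> take LEFT -> bravo
i=4: L=india=BASE, R=golf -> take RIGHT -> golf
i=5: L=echo, R=bravo=BASE -> take LEFT -> echo
i=6: L=bravo, R=golf=BASE -> take LEFT -> bravo
i=7: L=hotel R=hotel -> agree -> hotel
Conflict count: 0

Answer: 0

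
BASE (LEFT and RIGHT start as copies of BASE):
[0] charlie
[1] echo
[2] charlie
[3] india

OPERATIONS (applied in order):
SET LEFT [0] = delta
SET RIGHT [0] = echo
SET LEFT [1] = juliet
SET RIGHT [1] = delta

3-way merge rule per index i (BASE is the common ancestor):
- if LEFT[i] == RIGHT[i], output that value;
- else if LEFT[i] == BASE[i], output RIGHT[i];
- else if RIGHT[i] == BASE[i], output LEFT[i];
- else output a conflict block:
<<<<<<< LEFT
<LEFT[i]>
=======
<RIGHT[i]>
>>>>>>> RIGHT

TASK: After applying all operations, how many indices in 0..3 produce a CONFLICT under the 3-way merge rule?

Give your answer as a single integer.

Answer: 2

Derivation:
Final LEFT:  [delta, juliet, charlie, india]
Final RIGHT: [echo, delta, charlie, india]
i=0: BASE=charlie L=delta R=echo all differ -> CONFLICT
i=1: BASE=echo L=juliet R=delta all differ -> CONFLICT
i=2: L=charlie R=charlie -> agree -> charlie
i=3: L=india R=india -> agree -> india
Conflict count: 2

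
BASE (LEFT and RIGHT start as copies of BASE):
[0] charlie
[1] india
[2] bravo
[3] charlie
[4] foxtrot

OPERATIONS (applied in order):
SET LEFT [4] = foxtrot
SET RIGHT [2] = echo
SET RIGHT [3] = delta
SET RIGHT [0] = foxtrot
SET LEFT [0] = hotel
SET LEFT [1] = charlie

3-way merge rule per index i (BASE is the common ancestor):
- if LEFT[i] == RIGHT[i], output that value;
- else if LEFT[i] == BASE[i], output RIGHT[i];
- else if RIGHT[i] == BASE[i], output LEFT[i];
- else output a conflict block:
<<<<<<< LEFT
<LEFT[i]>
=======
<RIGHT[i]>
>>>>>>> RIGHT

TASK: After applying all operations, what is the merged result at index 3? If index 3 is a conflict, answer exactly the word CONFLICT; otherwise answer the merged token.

Final LEFT:  [hotel, charlie, bravo, charlie, foxtrot]
Final RIGHT: [foxtrot, india, echo, delta, foxtrot]
i=0: BASE=charlie L=hotel R=foxtrot all differ -> CONFLICT
i=1: L=charlie, R=india=BASE -> take LEFT -> charlie
i=2: L=bravo=BASE, R=echo -> take RIGHT -> echo
i=3: L=charlie=BASE, R=delta -> take RIGHT -> delta
i=4: L=foxtrot R=foxtrot -> agree -> foxtrot
Index 3 -> delta

Answer: delta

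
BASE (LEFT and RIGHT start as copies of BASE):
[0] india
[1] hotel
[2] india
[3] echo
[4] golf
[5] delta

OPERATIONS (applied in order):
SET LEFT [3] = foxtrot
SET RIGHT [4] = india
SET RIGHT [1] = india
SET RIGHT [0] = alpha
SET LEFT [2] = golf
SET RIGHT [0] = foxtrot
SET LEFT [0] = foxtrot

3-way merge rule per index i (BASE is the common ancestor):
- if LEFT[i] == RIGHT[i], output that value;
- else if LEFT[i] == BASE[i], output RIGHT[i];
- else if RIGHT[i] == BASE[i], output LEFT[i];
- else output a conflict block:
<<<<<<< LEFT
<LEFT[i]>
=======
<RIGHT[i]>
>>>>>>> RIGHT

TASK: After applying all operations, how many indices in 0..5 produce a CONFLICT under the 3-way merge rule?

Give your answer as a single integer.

Answer: 0

Derivation:
Final LEFT:  [foxtrot, hotel, golf, foxtrot, golf, delta]
Final RIGHT: [foxtrot, india, india, echo, india, delta]
i=0: L=foxtrot R=foxtrot -> agree -> foxtrot
i=1: L=hotel=BASE, R=india -> take RIGHT -> india
i=2: L=golf, R=india=BASE -> take LEFT -> golf
i=3: L=foxtrot, R=echo=BASE -> take LEFT -> foxtrot
i=4: L=golf=BASE, R=india -> take RIGHT -> india
i=5: L=delta R=delta -> agree -> delta
Conflict count: 0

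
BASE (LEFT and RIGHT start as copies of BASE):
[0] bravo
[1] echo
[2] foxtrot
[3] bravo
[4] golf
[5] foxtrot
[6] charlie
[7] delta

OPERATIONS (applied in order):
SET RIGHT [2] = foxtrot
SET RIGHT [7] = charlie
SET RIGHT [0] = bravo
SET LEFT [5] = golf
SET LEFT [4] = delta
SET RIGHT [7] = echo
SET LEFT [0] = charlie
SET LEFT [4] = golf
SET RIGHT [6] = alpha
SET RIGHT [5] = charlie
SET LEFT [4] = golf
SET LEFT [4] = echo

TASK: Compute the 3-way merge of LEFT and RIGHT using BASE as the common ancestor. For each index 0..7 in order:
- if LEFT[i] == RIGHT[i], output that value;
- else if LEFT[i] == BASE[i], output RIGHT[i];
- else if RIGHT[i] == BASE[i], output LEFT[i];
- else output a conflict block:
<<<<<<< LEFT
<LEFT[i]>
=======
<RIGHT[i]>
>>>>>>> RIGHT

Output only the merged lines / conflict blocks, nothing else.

Answer: charlie
echo
foxtrot
bravo
echo
<<<<<<< LEFT
golf
=======
charlie
>>>>>>> RIGHT
alpha
echo

Derivation:
Final LEFT:  [charlie, echo, foxtrot, bravo, echo, golf, charlie, delta]
Final RIGHT: [bravo, echo, foxtrot, bravo, golf, charlie, alpha, echo]
i=0: L=charlie, R=bravo=BASE -> take LEFT -> charlie
i=1: L=echo R=echo -> agree -> echo
i=2: L=foxtrot R=foxtrot -> agree -> foxtrot
i=3: L=bravo R=bravo -> agree -> bravo
i=4: L=echo, R=golf=BASE -> take LEFT -> echo
i=5: BASE=foxtrot L=golf R=charlie all differ -> CONFLICT
i=6: L=charlie=BASE, R=alpha -> take RIGHT -> alpha
i=7: L=delta=BASE, R=echo -> take RIGHT -> echo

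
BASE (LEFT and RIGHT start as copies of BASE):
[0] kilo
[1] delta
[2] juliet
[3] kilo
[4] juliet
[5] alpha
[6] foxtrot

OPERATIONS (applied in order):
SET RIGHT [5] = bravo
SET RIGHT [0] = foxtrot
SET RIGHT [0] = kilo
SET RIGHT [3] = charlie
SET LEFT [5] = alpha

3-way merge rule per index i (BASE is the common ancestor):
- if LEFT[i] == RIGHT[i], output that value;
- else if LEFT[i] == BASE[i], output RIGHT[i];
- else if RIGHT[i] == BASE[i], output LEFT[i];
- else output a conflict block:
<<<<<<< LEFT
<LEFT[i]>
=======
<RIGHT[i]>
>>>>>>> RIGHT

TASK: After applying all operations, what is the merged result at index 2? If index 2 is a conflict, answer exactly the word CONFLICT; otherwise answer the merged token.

Answer: juliet

Derivation:
Final LEFT:  [kilo, delta, juliet, kilo, juliet, alpha, foxtrot]
Final RIGHT: [kilo, delta, juliet, charlie, juliet, bravo, foxtrot]
i=0: L=kilo R=kilo -> agree -> kilo
i=1: L=delta R=delta -> agree -> delta
i=2: L=juliet R=juliet -> agree -> juliet
i=3: L=kilo=BASE, R=charlie -> take RIGHT -> charlie
i=4: L=juliet R=juliet -> agree -> juliet
i=5: L=alpha=BASE, R=bravo -> take RIGHT -> bravo
i=6: L=foxtrot R=foxtrot -> agree -> foxtrot
Index 2 -> juliet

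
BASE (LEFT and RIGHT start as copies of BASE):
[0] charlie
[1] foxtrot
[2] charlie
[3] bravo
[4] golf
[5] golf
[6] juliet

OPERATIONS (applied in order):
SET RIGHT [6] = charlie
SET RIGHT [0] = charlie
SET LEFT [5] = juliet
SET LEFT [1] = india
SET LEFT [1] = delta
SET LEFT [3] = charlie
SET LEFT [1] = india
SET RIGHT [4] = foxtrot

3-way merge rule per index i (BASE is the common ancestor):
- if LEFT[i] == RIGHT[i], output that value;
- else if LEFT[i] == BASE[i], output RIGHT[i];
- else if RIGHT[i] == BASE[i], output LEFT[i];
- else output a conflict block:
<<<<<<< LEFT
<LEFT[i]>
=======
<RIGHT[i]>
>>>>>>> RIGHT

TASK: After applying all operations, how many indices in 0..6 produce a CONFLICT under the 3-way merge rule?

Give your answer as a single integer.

Final LEFT:  [charlie, india, charlie, charlie, golf, juliet, juliet]
Final RIGHT: [charlie, foxtrot, charlie, bravo, foxtrot, golf, charlie]
i=0: L=charlie R=charlie -> agree -> charlie
i=1: L=india, R=foxtrot=BASE -> take LEFT -> india
i=2: L=charlie R=charlie -> agree -> charlie
i=3: L=charlie, R=bravo=BASE -> take LEFT -> charlie
i=4: L=golf=BASE, R=foxtrot -> take RIGHT -> foxtrot
i=5: L=juliet, R=golf=BASE -> take LEFT -> juliet
i=6: L=juliet=BASE, R=charlie -> take RIGHT -> charlie
Conflict count: 0

Answer: 0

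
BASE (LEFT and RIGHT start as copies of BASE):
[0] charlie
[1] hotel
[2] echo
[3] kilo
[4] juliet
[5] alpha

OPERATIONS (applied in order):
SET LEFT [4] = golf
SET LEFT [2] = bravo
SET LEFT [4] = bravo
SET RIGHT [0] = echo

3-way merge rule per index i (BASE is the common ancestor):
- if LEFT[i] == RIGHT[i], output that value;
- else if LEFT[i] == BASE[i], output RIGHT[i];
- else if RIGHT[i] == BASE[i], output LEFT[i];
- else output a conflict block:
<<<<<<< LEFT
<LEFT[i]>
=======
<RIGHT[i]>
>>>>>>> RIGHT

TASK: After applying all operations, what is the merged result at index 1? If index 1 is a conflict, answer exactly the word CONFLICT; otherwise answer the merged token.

Answer: hotel

Derivation:
Final LEFT:  [charlie, hotel, bravo, kilo, bravo, alpha]
Final RIGHT: [echo, hotel, echo, kilo, juliet, alpha]
i=0: L=charlie=BASE, R=echo -> take RIGHT -> echo
i=1: L=hotel R=hotel -> agree -> hotel
i=2: L=bravo, R=echo=BASE -> take LEFT -> bravo
i=3: L=kilo R=kilo -> agree -> kilo
i=4: L=bravo, R=juliet=BASE -> take LEFT -> bravo
i=5: L=alpha R=alpha -> agree -> alpha
Index 1 -> hotel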